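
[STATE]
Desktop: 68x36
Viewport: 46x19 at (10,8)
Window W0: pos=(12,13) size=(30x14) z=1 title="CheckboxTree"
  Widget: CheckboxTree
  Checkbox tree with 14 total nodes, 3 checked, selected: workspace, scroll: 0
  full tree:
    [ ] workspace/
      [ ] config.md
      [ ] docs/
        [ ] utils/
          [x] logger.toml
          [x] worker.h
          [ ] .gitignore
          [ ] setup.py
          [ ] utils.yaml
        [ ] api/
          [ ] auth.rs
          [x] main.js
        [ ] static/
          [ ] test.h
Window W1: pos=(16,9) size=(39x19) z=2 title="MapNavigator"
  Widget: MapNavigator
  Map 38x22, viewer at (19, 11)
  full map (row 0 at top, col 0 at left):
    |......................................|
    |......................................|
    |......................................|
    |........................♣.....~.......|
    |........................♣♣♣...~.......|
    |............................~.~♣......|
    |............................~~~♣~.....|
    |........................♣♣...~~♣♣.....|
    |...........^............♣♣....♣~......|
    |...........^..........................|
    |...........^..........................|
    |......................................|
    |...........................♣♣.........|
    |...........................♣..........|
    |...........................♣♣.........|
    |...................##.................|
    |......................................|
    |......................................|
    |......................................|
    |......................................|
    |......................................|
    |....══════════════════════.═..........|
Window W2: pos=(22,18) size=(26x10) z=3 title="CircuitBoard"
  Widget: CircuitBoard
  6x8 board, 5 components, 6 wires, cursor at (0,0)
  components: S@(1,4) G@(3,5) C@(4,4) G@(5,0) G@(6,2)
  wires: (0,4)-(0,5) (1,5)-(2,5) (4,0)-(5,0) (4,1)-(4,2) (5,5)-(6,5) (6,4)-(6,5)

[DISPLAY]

                                              
      ┏━━━━━━━━━━━━━━━━━━━━━━━━━━━━━━━━━━━━━┓ 
      ┃ MapNavigator                        ┃ 
      ┠─────────────────────────────────────┨ 
      ┃.......................♣♣♣...~.......┃ 
  ┏━━━┃...........................~.~♣......┃ 
  ┃ Ch┃...........................~~~♣~.....┃ 
  ┠───┃.......................♣♣...~~♣♣.....┃ 
  ┃>[-┃..........^............♣♣....♣~......┃ 
  ┃   ┃..........^..........................┃ 
  ┃   ┃.....┏━━━━━━━━━━━━━━━━━━━━━━━━┓......┃ 
  ┃   ┃.....┃ CircuitBoard           ┃......┃ 
  ┃   ┃.....┠────────────────────────┨......┃ 
  ┃   ┃.....┃   0 1 2 3 4 5          ┃......┃ 
  ┃   ┃.....┃0  [.]              · ─ ┃......┃ 
  ┃   ┃.....┃                        ┃......┃ 
  ┃   ┃.....┃1                   S   ┃......┃ 
  ┃   ┃.....┃                        ┃......┃ 
  ┗━━━┃.....┃2                       ┃......┃ 


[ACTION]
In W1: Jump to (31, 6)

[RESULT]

                                              
      ┏━━━━━━━━━━━━━━━━━━━━━━━━━━━━━━━━━━━━━┓ 
      ┃ MapNavigator                        ┃ 
      ┠─────────────────────────────────────┨ 
      ┃                                     ┃ 
  ┏━━━┃.........................            ┃ 
  ┃ Ch┃.........................            ┃ 
  ┠───┃.........................            ┃ 
  ┃>[-┃...........♣.....~.......            ┃ 
  ┃   ┃...........♣♣♣...~.......            ┃ 
  ┃   ┃.....┏━━━━━━━━━━━━━━━━━━━━━━━━┓      ┃ 
  ┃   ┃.....┃ CircuitBoard           ┃      ┃ 
  ┃   ┃.....┠────────────────────────┨      ┃ 
  ┃   ┃.....┃   0 1 2 3 4 5          ┃      ┃ 
  ┃   ┃.....┃0  [.]              · ─ ┃      ┃ 
  ┃   ┃.....┃                        ┃      ┃ 
  ┃   ┃.....┃1                   S   ┃      ┃ 
  ┃   ┃.....┃                        ┃      ┃ 
  ┗━━━┃.....┃2                       ┃      ┃ 


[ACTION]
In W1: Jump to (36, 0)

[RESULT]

                                              
      ┏━━━━━━━━━━━━━━━━━━━━━━━━━━━━━━━━━━━━━┓ 
      ┃ MapNavigator                        ┃ 
      ┠─────────────────────────────────────┨ 
      ┃                                     ┃ 
  ┏━━━┃                                     ┃ 
  ┃ Ch┃                                     ┃ 
  ┠───┃                                     ┃ 
  ┃>[-┃                                     ┃ 
  ┃   ┃                                     ┃ 
  ┃   ┃     ┏━━━━━━━━━━━━━━━━━━━━━━━━┓      ┃ 
  ┃   ┃.....┃ CircuitBoard           ┃      ┃ 
  ┃   ┃.....┠────────────────────────┨      ┃ 
  ┃   ┃.....┃   0 1 2 3 4 5          ┃      ┃ 
  ┃   ┃.....┃0  [.]              · ─ ┃      ┃ 
  ┃   ┃.....┃                        ┃      ┃ 
  ┃   ┃.....┃1                   S   ┃      ┃ 
  ┃   ┃.....┃                        ┃      ┃ 
  ┗━━━┃.....┃2                       ┃      ┃ 


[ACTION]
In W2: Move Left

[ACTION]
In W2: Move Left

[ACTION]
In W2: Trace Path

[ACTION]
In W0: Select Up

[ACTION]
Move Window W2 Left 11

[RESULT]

                                              
      ┏━━━━━━━━━━━━━━━━━━━━━━━━━━━━━━━━━━━━━┓ 
      ┃ MapNavigator                        ┃ 
      ┠─────────────────────────────────────┨ 
      ┃                                     ┃ 
  ┏━━━┃                                     ┃ 
  ┃ Ch┃                                     ┃ 
  ┠───┃                                     ┃ 
  ┃>[-┃                                     ┃ 
  ┃   ┃                                     ┃ 
 ┏━━━━━━━━━━━━━━━━━━━━━━━━┓                 ┃ 
 ┃ CircuitBoard           ┃                 ┃ 
 ┠────────────────────────┨                 ┃ 
 ┃   0 1 2 3 4 5          ┃                 ┃ 
 ┃0  [.]              · ─ ┃                 ┃ 
 ┃                        ┃                 ┃ 
 ┃1                   S   ┃                 ┃ 
 ┃                        ┃                 ┃ 
 ┃2                       ┃                 ┃ 


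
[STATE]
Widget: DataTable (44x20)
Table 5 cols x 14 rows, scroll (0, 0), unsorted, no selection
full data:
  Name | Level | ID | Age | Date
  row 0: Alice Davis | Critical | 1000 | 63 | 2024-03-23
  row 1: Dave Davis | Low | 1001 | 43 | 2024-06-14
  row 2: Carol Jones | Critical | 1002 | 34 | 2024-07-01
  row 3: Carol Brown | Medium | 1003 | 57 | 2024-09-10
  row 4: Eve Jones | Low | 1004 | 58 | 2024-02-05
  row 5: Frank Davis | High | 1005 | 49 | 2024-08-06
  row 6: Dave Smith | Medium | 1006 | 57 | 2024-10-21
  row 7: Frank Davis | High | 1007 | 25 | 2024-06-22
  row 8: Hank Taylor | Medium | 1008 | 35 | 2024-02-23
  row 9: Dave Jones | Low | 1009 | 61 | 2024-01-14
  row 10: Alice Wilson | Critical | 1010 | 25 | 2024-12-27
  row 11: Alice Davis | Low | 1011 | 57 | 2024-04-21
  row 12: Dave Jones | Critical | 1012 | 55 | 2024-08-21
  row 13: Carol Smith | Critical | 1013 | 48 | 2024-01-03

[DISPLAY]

Name        │Level   │ID  │Age│Date         
────────────┼────────┼────┼───┼──────────   
Alice Davis │Critical│1000│63 │2024-03-23   
Dave Davis  │Low     │1001│43 │2024-06-14   
Carol Jones │Critical│1002│34 │2024-07-01   
Carol Brown │Medium  │1003│57 │2024-09-10   
Eve Jones   │Low     │1004│58 │2024-02-05   
Frank Davis │High    │1005│49 │2024-08-06   
Dave Smith  │Medium  │1006│57 │2024-10-21   
Frank Davis │High    │1007│25 │2024-06-22   
Hank Taylor │Medium  │1008│35 │2024-02-23   
Dave Jones  │Low     │1009│61 │2024-01-14   
Alice Wilson│Critical│1010│25 │2024-12-27   
Alice Davis │Low     │1011│57 │2024-04-21   
Dave Jones  │Critical│1012│55 │2024-08-21   
Carol Smith │Critical│1013│48 │2024-01-03   
                                            
                                            
                                            
                                            


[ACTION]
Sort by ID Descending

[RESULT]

Name        │Level   │ID ▼│Age│Date         
────────────┼────────┼────┼───┼──────────   
Carol Smith │Critical│1013│48 │2024-01-03   
Dave Jones  │Critical│1012│55 │2024-08-21   
Alice Davis │Low     │1011│57 │2024-04-21   
Alice Wilson│Critical│1010│25 │2024-12-27   
Dave Jones  │Low     │1009│61 │2024-01-14   
Hank Taylor │Medium  │1008│35 │2024-02-23   
Frank Davis │High    │1007│25 │2024-06-22   
Dave Smith  │Medium  │1006│57 │2024-10-21   
Frank Davis │High    │1005│49 │2024-08-06   
Eve Jones   │Low     │1004│58 │2024-02-05   
Carol Brown │Medium  │1003│57 │2024-09-10   
Carol Jones │Critical│1002│34 │2024-07-01   
Dave Davis  │Low     │1001│43 │2024-06-14   
Alice Davis │Critical│1000│63 │2024-03-23   
                                            
                                            
                                            
                                            


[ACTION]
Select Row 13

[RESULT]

Name        │Level   │ID ▼│Age│Date         
────────────┼────────┼────┼───┼──────────   
Carol Smith │Critical│1013│48 │2024-01-03   
Dave Jones  │Critical│1012│55 │2024-08-21   
Alice Davis │Low     │1011│57 │2024-04-21   
Alice Wilson│Critical│1010│25 │2024-12-27   
Dave Jones  │Low     │1009│61 │2024-01-14   
Hank Taylor │Medium  │1008│35 │2024-02-23   
Frank Davis │High    │1007│25 │2024-06-22   
Dave Smith  │Medium  │1006│57 │2024-10-21   
Frank Davis │High    │1005│49 │2024-08-06   
Eve Jones   │Low     │1004│58 │2024-02-05   
Carol Brown │Medium  │1003│57 │2024-09-10   
Carol Jones │Critical│1002│34 │2024-07-01   
Dave Davis  │Low     │1001│43 │2024-06-14   
>lice Davis │Critical│1000│63 │2024-03-23   
                                            
                                            
                                            
                                            


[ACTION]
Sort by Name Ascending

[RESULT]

Name       ▲│Level   │ID  │Age│Date         
────────────┼────────┼────┼───┼──────────   
Alice Davis │Low     │1011│57 │2024-04-21   
Alice Davis │Critical│1000│63 │2024-03-23   
Alice Wilson│Critical│1010│25 │2024-12-27   
Carol Brown │Medium  │1003│57 │2024-09-10   
Carol Jones │Critical│1002│34 │2024-07-01   
Carol Smith │Critical│1013│48 │2024-01-03   
Dave Davis  │Low     │1001│43 │2024-06-14   
Dave Jones  │Critical│1012│55 │2024-08-21   
Dave Jones  │Low     │1009│61 │2024-01-14   
Dave Smith  │Medium  │1006│57 │2024-10-21   
Eve Jones   │Low     │1004│58 │2024-02-05   
Frank Davis │High    │1007│25 │2024-06-22   
Frank Davis │High    │1005│49 │2024-08-06   
>ank Taylor │Medium  │1008│35 │2024-02-23   
                                            
                                            
                                            
                                            


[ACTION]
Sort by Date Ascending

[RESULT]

Name        │Level   │ID  │Age│Date     ▲   
────────────┼────────┼────┼───┼──────────   
Carol Smith │Critical│1013│48 │2024-01-03   
Dave Jones  │Low     │1009│61 │2024-01-14   
Eve Jones   │Low     │1004│58 │2024-02-05   
Hank Taylor │Medium  │1008│35 │2024-02-23   
Alice Davis │Critical│1000│63 │2024-03-23   
Alice Davis │Low     │1011│57 │2024-04-21   
Dave Davis  │Low     │1001│43 │2024-06-14   
Frank Davis │High    │1007│25 │2024-06-22   
Carol Jones │Critical│1002│34 │2024-07-01   
Frank Davis │High    │1005│49 │2024-08-06   
Dave Jones  │Critical│1012│55 │2024-08-21   
Carol Brown │Medium  │1003│57 │2024-09-10   
Dave Smith  │Medium  │1006│57 │2024-10-21   
>lice Wilson│Critical│1010│25 │2024-12-27   
                                            
                                            
                                            
                                            


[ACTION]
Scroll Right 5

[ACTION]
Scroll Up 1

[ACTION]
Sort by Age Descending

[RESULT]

Name        │Level   │ID  │Ag▼│Date         
────────────┼────────┼────┼───┼──────────   
Alice Davis │Critical│1000│63 │2024-03-23   
Dave Jones  │Low     │1009│61 │2024-01-14   
Eve Jones   │Low     │1004│58 │2024-02-05   
Alice Davis │Low     │1011│57 │2024-04-21   
Carol Brown │Medium  │1003│57 │2024-09-10   
Dave Smith  │Medium  │1006│57 │2024-10-21   
Dave Jones  │Critical│1012│55 │2024-08-21   
Frank Davis │High    │1005│49 │2024-08-06   
Carol Smith │Critical│1013│48 │2024-01-03   
Dave Davis  │Low     │1001│43 │2024-06-14   
Hank Taylor │Medium  │1008│35 │2024-02-23   
Carol Jones │Critical│1002│34 │2024-07-01   
Frank Davis │High    │1007│25 │2024-06-22   
>lice Wilson│Critical│1010│25 │2024-12-27   
                                            
                                            
                                            
                                            


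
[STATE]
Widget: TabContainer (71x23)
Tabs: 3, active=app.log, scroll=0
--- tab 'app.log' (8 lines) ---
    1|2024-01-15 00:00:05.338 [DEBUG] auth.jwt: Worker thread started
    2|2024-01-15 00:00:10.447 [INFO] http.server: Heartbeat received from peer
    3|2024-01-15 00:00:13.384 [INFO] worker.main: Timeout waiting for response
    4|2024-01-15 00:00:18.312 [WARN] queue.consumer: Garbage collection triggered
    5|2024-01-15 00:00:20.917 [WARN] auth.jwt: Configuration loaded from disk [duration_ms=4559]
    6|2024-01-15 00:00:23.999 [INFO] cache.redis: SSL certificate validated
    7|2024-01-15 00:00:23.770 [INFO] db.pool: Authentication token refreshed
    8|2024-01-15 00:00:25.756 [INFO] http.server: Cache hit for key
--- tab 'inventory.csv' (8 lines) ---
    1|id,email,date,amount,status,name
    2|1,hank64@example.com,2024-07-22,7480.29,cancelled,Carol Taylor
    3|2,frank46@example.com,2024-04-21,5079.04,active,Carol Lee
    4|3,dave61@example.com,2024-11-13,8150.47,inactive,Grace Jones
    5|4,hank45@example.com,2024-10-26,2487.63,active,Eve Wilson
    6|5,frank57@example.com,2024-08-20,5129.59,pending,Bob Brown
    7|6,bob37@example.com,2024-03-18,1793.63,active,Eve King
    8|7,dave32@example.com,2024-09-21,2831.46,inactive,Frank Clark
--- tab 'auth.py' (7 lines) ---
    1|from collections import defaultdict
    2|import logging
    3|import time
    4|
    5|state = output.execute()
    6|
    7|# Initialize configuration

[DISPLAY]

[app.log]│ inventory.csv │ auth.py                                     
───────────────────────────────────────────────────────────────────────
2024-01-15 00:00:05.338 [DEBUG] auth.jwt: Worker thread started        
2024-01-15 00:00:10.447 [INFO] http.server: Heartbeat received from pee
2024-01-15 00:00:13.384 [INFO] worker.main: Timeout waiting for respons
2024-01-15 00:00:18.312 [WARN] queue.consumer: Garbage collection trigg
2024-01-15 00:00:20.917 [WARN] auth.jwt: Configuration loaded from disk
2024-01-15 00:00:23.999 [INFO] cache.redis: SSL certificate validated  
2024-01-15 00:00:23.770 [INFO] db.pool: Authentication token refreshed 
2024-01-15 00:00:25.756 [INFO] http.server: Cache hit for key          
                                                                       
                                                                       
                                                                       
                                                                       
                                                                       
                                                                       
                                                                       
                                                                       
                                                                       
                                                                       
                                                                       
                                                                       
                                                                       


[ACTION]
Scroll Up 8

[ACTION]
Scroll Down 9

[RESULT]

[app.log]│ inventory.csv │ auth.py                                     
───────────────────────────────────────────────────────────────────────
2024-01-15 00:00:25.756 [INFO] http.server: Cache hit for key          
                                                                       
                                                                       
                                                                       
                                                                       
                                                                       
                                                                       
                                                                       
                                                                       
                                                                       
                                                                       
                                                                       
                                                                       
                                                                       
                                                                       
                                                                       
                                                                       
                                                                       
                                                                       
                                                                       
                                                                       


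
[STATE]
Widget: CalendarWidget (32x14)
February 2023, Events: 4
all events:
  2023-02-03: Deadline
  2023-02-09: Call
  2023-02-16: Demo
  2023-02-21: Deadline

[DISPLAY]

         February 2023          
Mo Tu We Th Fr Sa Su            
       1  2  3*  4  5           
 6  7  8  9* 10 11 12           
13 14 15 16* 17 18 19           
20 21* 22 23 24 25 26           
27 28                           
                                
                                
                                
                                
                                
                                
                                


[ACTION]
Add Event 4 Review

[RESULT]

         February 2023          
Mo Tu We Th Fr Sa Su            
       1  2  3*  4*  5          
 6  7  8  9* 10 11 12           
13 14 15 16* 17 18 19           
20 21* 22 23 24 25 26           
27 28                           
                                
                                
                                
                                
                                
                                
                                


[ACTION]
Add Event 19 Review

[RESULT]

         February 2023          
Mo Tu We Th Fr Sa Su            
       1  2  3*  4*  5          
 6  7  8  9* 10 11 12           
13 14 15 16* 17 18 19*          
20 21* 22 23 24 25 26           
27 28                           
                                
                                
                                
                                
                                
                                
                                


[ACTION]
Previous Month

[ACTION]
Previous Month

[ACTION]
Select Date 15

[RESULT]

         December 2022          
Mo Tu We Th Fr Sa Su            
          1  2  3  4            
 5  6  7  8  9 10 11            
12 13 14 [15] 16 17 18          
19 20 21 22 23 24 25            
26 27 28 29 30 31               
                                
                                
                                
                                
                                
                                
                                


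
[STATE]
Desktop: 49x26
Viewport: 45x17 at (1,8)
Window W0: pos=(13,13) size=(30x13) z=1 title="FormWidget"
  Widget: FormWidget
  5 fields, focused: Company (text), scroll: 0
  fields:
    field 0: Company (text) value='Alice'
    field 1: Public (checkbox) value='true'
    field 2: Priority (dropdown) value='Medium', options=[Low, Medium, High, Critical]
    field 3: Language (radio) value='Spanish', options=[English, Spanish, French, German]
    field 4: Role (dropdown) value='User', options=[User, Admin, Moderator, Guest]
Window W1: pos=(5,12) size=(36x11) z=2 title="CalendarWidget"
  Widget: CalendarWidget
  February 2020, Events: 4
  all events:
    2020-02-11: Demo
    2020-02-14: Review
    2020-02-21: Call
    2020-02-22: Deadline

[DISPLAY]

                                             
                                             
                                             
                                             
    ┏━━━━━━━━━━━━━━━━━━━━━━━━━━━━━━━━━━┓     
    ┃ CalendarWidget                   ┃━┓   
    ┠──────────────────────────────────┨ ┃   
    ┃          February 2020           ┃─┨   
    ┃Mo Tu We Th Fr Sa Su              ┃]┃   
    ┃                1  2              ┃ ┃   
    ┃ 3  4  5  6  7  8  9              ┃]┃   
    ┃10 11* 12 13 14* 15 16            ┃(┃   
    ┃17 18 19 20 21* 22* 23            ┃]┃   
    ┃24 25 26 27 28 29                 ┃ ┃   
    ┗━━━━━━━━━━━━━━━━━━━━━━━━━━━━━━━━━━┛ ┃   
            ┃                            ┃   
            ┃                            ┃   


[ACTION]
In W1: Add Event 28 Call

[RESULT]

                                             
                                             
                                             
                                             
    ┏━━━━━━━━━━━━━━━━━━━━━━━━━━━━━━━━━━┓     
    ┃ CalendarWidget                   ┃━┓   
    ┠──────────────────────────────────┨ ┃   
    ┃          February 2020           ┃─┨   
    ┃Mo Tu We Th Fr Sa Su              ┃]┃   
    ┃                1  2              ┃ ┃   
    ┃ 3  4  5  6  7  8  9              ┃]┃   
    ┃10 11* 12 13 14* 15 16            ┃(┃   
    ┃17 18 19 20 21* 22* 23            ┃]┃   
    ┃24 25 26 27 28* 29                ┃ ┃   
    ┗━━━━━━━━━━━━━━━━━━━━━━━━━━━━━━━━━━┛ ┃   
            ┃                            ┃   
            ┃                            ┃   


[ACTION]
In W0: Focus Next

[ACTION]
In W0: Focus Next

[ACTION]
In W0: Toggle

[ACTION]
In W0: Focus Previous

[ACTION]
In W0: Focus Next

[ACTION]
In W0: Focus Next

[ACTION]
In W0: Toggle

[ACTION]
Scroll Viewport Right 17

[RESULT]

                                             
                                             
                                             
                                             
 ┏━━━━━━━━━━━━━━━━━━━━━━━━━━━━━━━━━━┓        
 ┃ CalendarWidget                   ┃━┓      
 ┠──────────────────────────────────┨ ┃      
 ┃          February 2020           ┃─┨      
 ┃Mo Tu We Th Fr Sa Su              ┃]┃      
 ┃                1  2              ┃ ┃      
 ┃ 3  4  5  6  7  8  9              ┃]┃      
 ┃10 11* 12 13 14* 15 16            ┃(┃      
 ┃17 18 19 20 21* 22* 23            ┃]┃      
 ┃24 25 26 27 28* 29                ┃ ┃      
 ┗━━━━━━━━━━━━━━━━━━━━━━━━━━━━━━━━━━┛ ┃      
         ┃                            ┃      
         ┃                            ┃      


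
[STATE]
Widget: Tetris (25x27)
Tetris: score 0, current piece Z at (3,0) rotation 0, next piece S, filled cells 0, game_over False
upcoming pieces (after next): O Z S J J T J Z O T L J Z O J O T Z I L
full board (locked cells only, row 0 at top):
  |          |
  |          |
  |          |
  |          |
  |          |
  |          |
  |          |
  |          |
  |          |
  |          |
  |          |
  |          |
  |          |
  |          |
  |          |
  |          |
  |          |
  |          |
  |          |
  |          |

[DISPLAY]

   ▓▓     │Next:         
    ▓▓    │ ░░           
          │░░            
          │              
          │              
          │              
          │Score:        
          │0             
          │              
          │              
          │              
          │              
          │              
          │              
          │              
          │              
          │              
          │              
          │              
          │              
          │              
          │              
          │              
          │              
          │              
          │              
          │              


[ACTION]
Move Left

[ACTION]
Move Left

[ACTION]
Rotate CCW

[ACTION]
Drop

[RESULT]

          │Next:         
  ▓       │ ░░           
 ▓▓       │░░            
 ▓        │              
          │              
          │              
          │Score:        
          │0             
          │              
          │              
          │              
          │              
          │              
          │              
          │              
          │              
          │              
          │              
          │              
          │              
          │              
          │              
          │              
          │              
          │              
          │              
          │              


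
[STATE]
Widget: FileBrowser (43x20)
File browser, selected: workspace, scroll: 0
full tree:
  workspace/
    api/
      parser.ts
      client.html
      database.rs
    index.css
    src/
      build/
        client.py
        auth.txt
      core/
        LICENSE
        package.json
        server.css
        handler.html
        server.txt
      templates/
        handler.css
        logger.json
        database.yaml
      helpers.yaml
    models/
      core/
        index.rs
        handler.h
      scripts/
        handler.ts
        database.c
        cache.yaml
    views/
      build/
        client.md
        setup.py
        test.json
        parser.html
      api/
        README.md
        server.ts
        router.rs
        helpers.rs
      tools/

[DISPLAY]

> [-] workspace/                           
    [+] api/                               
    index.css                              
    [+] src/                               
    [+] models/                            
    [+] views/                             
                                           
                                           
                                           
                                           
                                           
                                           
                                           
                                           
                                           
                                           
                                           
                                           
                                           
                                           


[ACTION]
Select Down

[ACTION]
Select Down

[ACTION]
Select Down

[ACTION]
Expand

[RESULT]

  [-] workspace/                           
    [+] api/                               
    index.css                              
  > [-] src/                               
      [+] build/                           
      [+] core/                            
      [+] templates/                       
      helpers.yaml                         
    [+] models/                            
    [+] views/                             
                                           
                                           
                                           
                                           
                                           
                                           
                                           
                                           
                                           
                                           


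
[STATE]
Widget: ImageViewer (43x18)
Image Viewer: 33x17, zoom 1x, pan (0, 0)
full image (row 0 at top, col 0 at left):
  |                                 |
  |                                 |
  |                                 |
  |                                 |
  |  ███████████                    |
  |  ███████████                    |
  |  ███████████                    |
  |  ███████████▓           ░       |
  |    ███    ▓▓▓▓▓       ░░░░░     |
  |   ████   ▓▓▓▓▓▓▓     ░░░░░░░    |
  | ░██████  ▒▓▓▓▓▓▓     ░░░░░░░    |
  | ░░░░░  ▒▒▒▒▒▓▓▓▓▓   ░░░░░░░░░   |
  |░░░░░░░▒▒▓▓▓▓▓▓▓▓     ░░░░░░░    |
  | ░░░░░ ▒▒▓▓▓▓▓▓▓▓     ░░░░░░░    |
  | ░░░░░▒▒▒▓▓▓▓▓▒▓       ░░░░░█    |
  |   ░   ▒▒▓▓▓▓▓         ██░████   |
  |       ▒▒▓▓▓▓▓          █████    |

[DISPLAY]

                                           
                                           
                                           
                                           
  ███████████                              
  ███████████                              
  ███████████                              
  ███████████▓           ░                 
    ███    ▓▓▓▓▓       ░░░░░               
   ████   ▓▓▓▓▓▓▓     ░░░░░░░              
 ░██████  ▒▓▓▓▓▓▓     ░░░░░░░              
 ░░░░░  ▒▒▒▒▒▓▓▓▓▓   ░░░░░░░░░             
░░░░░░░▒▒▓▓▓▓▓▓▓▓     ░░░░░░░              
 ░░░░░ ▒▒▓▓▓▓▓▓▓▓     ░░░░░░░              
 ░░░░░▒▒▒▓▓▓▓▓▒▓       ░░░░░█              
   ░   ▒▒▓▓▓▓▓         ██░████             
       ▒▒▓▓▓▓▓          █████              
                                           


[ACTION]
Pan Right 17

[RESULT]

                                           
                                           
                                           
                                           
                                           
                                           
                                           
        ░                                  
      ░░░░░                                
     ░░░░░░░                               
     ░░░░░░░                               
▓   ░░░░░░░░░                              
     ░░░░░░░                               
     ░░░░░░░                               
      ░░░░░█                               
      ██░████                              
       █████                               
                                           


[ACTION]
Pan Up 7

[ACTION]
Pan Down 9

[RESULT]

     ░░░░░░░                               
     ░░░░░░░                               
▓   ░░░░░░░░░                              
     ░░░░░░░                               
     ░░░░░░░                               
      ░░░░░█                               
      ██░████                              
       █████                               
                                           
                                           
                                           
                                           
                                           
                                           
                                           
                                           
                                           
                                           


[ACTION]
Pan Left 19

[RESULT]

   ████   ▓▓▓▓▓▓▓     ░░░░░░░              
 ░██████  ▒▓▓▓▓▓▓     ░░░░░░░              
 ░░░░░  ▒▒▒▒▒▓▓▓▓▓   ░░░░░░░░░             
░░░░░░░▒▒▓▓▓▓▓▓▓▓     ░░░░░░░              
 ░░░░░ ▒▒▓▓▓▓▓▓▓▓     ░░░░░░░              
 ░░░░░▒▒▒▓▓▓▓▓▒▓       ░░░░░█              
   ░   ▒▒▓▓▓▓▓         ██░████             
       ▒▒▓▓▓▓▓          █████              
                                           
                                           
                                           
                                           
                                           
                                           
                                           
                                           
                                           
                                           


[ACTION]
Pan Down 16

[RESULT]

                                           
                                           
                                           
                                           
                                           
                                           
                                           
                                           
                                           
                                           
                                           
                                           
                                           
                                           
                                           
                                           
                                           
                                           


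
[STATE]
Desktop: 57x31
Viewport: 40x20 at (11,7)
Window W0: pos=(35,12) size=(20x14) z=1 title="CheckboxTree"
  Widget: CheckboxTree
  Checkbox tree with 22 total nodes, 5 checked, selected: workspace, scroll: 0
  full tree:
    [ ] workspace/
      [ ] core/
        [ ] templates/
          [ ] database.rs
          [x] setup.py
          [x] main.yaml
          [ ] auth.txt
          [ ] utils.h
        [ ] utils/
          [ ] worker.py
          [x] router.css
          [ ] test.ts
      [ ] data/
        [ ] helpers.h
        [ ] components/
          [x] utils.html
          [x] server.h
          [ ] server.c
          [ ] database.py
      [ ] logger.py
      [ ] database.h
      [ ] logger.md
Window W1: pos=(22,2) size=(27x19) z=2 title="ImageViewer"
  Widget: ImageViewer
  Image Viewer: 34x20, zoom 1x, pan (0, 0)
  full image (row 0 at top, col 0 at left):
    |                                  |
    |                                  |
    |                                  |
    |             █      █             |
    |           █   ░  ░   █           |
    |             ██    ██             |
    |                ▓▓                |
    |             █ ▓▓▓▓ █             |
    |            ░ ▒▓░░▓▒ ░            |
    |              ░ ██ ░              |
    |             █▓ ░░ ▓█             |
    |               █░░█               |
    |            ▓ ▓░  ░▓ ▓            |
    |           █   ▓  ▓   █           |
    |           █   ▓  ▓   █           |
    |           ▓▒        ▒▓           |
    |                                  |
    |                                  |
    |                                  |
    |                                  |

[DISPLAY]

           ┃                         ┃  
           ┃             █      █    ┃  
           ┃           █   ░  ░   █  ┃  
           ┃             ██    ██    ┃  
           ┃                ▓▓       ┃  
           ┃             █ ▓▓▓▓ █    ┃━━
           ┃            ░ ▒▓░░▓▒ ░   ┃  
           ┃              ░ ██ ░     ┃──
           ┃             █▓ ░░ ▓█    ┃e/
           ┃               █░░█      ┃  
           ┃            ▓ ▓░  ░▓ ▓   ┃la
           ┃           █   ▓  ▓   █  ┃ta
           ┃           █   ▓  ▓   █  ┃tu
           ┗━━━━━━━━━━━━━━━━━━━━━━━━━┛in
                        ┃       [ ] auth
                        ┃       [ ] util
                        ┃     [-] utils/
                        ┃       [ ] work
                        ┗━━━━━━━━━━━━━━━
                                        


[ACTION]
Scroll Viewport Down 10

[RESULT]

           ┃                ▓▓       ┃  
           ┃             █ ▓▓▓▓ █    ┃━━
           ┃            ░ ▒▓░░▓▒ ░   ┃  
           ┃              ░ ██ ░     ┃──
           ┃             █▓ ░░ ▓█    ┃e/
           ┃               █░░█      ┃  
           ┃            ▓ ▓░  ░▓ ▓   ┃la
           ┃           █   ▓  ▓   █  ┃ta
           ┃           █   ▓  ▓   █  ┃tu
           ┗━━━━━━━━━━━━━━━━━━━━━━━━━┛in
                        ┃       [ ] auth
                        ┃       [ ] util
                        ┃     [-] utils/
                        ┃       [ ] work
                        ┗━━━━━━━━━━━━━━━
                                        
                                        
                                        
                                        
                                        


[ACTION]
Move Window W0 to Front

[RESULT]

           ┃                ▓▓       ┃  
           ┃            ┏━━━━━━━━━━━━━━━
           ┃            ┃ CheckboxTree  
           ┃            ┠───────────────
           ┃            ┃>[-] workspace/
           ┃            ┃   [-] core/   
           ┃            ┃     [-] templa
           ┃           █┃       [ ] data
           ┃           █┃       [x] setu
           ┗━━━━━━━━━━━━┃       [x] main
                        ┃       [ ] auth
                        ┃       [ ] util
                        ┃     [-] utils/
                        ┃       [ ] work
                        ┗━━━━━━━━━━━━━━━
                                        
                                        
                                        
                                        
                                        


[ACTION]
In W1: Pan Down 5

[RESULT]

           ┃               █░░█      ┃  
           ┃            ┏━━━━━━━━━━━━━━━
           ┃           █┃ CheckboxTree  
           ┃           █┠───────────────
           ┃           ▓┃>[-] workspace/
           ┃            ┃   [-] core/   
           ┃            ┃     [-] templa
           ┃            ┃       [ ] data
           ┃            ┃       [x] setu
           ┗━━━━━━━━━━━━┃       [x] main
                        ┃       [ ] auth
                        ┃       [ ] util
                        ┃     [-] utils/
                        ┃       [ ] work
                        ┗━━━━━━━━━━━━━━━
                                        
                                        
                                        
                                        
                                        


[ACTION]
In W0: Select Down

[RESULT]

           ┃               █░░█      ┃  
           ┃            ┏━━━━━━━━━━━━━━━
           ┃           █┃ CheckboxTree  
           ┃           █┠───────────────
           ┃           ▓┃ [-] workspace/
           ┃            ┃>  [-] core/   
           ┃            ┃     [-] templa
           ┃            ┃       [ ] data
           ┃            ┃       [x] setu
           ┗━━━━━━━━━━━━┃       [x] main
                        ┃       [ ] auth
                        ┃       [ ] util
                        ┃     [-] utils/
                        ┃       [ ] work
                        ┗━━━━━━━━━━━━━━━
                                        
                                        
                                        
                                        
                                        


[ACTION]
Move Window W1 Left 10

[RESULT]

 ┃               █░░█      ┃            
 ┃            ▓ ▓░  ░▓ ▓┏━━━━━━━━━━━━━━━
 ┃           █   ▓  ▓   ┃ CheckboxTree  
 ┃           █   ▓  ▓   ┠───────────────
 ┃           ▓▒        ▒┃ [-] workspace/
 ┃                      ┃>  [-] core/   
 ┃                      ┃     [-] templa
 ┃                      ┃       [ ] data
 ┃                      ┃       [x] setu
 ┗━━━━━━━━━━━━━━━━━━━━━━┃       [x] main
                        ┃       [ ] auth
                        ┃       [ ] util
                        ┃     [-] utils/
                        ┃       [ ] work
                        ┗━━━━━━━━━━━━━━━
                                        
                                        
                                        
                                        
                                        
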